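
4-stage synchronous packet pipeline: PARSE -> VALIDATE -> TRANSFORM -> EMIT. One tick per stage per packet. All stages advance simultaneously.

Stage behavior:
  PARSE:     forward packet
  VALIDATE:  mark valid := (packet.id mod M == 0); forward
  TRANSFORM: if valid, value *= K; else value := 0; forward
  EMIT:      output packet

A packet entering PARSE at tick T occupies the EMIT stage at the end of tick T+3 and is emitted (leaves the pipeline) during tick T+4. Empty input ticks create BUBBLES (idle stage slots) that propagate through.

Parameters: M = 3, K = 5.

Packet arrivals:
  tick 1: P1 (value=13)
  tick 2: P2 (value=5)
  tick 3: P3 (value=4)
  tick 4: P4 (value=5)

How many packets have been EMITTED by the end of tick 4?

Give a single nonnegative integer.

Tick 1: [PARSE:P1(v=13,ok=F), VALIDATE:-, TRANSFORM:-, EMIT:-] out:-; in:P1
Tick 2: [PARSE:P2(v=5,ok=F), VALIDATE:P1(v=13,ok=F), TRANSFORM:-, EMIT:-] out:-; in:P2
Tick 3: [PARSE:P3(v=4,ok=F), VALIDATE:P2(v=5,ok=F), TRANSFORM:P1(v=0,ok=F), EMIT:-] out:-; in:P3
Tick 4: [PARSE:P4(v=5,ok=F), VALIDATE:P3(v=4,ok=T), TRANSFORM:P2(v=0,ok=F), EMIT:P1(v=0,ok=F)] out:-; in:P4
Emitted by tick 4: []

Answer: 0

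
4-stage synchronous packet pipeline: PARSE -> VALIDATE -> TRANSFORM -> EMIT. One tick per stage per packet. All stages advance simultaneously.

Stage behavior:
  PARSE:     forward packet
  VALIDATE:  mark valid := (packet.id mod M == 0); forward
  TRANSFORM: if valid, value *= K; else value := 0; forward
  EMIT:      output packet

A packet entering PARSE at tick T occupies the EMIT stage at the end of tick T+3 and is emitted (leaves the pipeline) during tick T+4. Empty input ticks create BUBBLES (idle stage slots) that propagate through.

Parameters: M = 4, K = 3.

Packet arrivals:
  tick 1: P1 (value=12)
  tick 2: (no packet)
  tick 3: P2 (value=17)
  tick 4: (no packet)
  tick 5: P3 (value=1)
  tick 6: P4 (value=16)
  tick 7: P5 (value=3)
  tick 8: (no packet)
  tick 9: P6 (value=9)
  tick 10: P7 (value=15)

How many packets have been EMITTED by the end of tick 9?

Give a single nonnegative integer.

Answer: 3

Derivation:
Tick 1: [PARSE:P1(v=12,ok=F), VALIDATE:-, TRANSFORM:-, EMIT:-] out:-; in:P1
Tick 2: [PARSE:-, VALIDATE:P1(v=12,ok=F), TRANSFORM:-, EMIT:-] out:-; in:-
Tick 3: [PARSE:P2(v=17,ok=F), VALIDATE:-, TRANSFORM:P1(v=0,ok=F), EMIT:-] out:-; in:P2
Tick 4: [PARSE:-, VALIDATE:P2(v=17,ok=F), TRANSFORM:-, EMIT:P1(v=0,ok=F)] out:-; in:-
Tick 5: [PARSE:P3(v=1,ok=F), VALIDATE:-, TRANSFORM:P2(v=0,ok=F), EMIT:-] out:P1(v=0); in:P3
Tick 6: [PARSE:P4(v=16,ok=F), VALIDATE:P3(v=1,ok=F), TRANSFORM:-, EMIT:P2(v=0,ok=F)] out:-; in:P4
Tick 7: [PARSE:P5(v=3,ok=F), VALIDATE:P4(v=16,ok=T), TRANSFORM:P3(v=0,ok=F), EMIT:-] out:P2(v=0); in:P5
Tick 8: [PARSE:-, VALIDATE:P5(v=3,ok=F), TRANSFORM:P4(v=48,ok=T), EMIT:P3(v=0,ok=F)] out:-; in:-
Tick 9: [PARSE:P6(v=9,ok=F), VALIDATE:-, TRANSFORM:P5(v=0,ok=F), EMIT:P4(v=48,ok=T)] out:P3(v=0); in:P6
Emitted by tick 9: ['P1', 'P2', 'P3']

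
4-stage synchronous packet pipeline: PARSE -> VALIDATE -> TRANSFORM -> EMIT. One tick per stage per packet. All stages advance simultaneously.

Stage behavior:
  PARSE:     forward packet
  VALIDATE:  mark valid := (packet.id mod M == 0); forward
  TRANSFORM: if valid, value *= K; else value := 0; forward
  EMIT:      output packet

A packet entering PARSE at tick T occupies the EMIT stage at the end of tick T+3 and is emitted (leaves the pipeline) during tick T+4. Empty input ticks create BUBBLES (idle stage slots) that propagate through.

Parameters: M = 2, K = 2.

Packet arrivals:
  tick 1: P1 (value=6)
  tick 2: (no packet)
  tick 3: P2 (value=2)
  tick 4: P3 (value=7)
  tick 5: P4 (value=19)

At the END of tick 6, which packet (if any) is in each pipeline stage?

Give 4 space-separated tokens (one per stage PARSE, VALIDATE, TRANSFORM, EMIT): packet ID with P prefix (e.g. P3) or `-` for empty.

Answer: - P4 P3 P2

Derivation:
Tick 1: [PARSE:P1(v=6,ok=F), VALIDATE:-, TRANSFORM:-, EMIT:-] out:-; in:P1
Tick 2: [PARSE:-, VALIDATE:P1(v=6,ok=F), TRANSFORM:-, EMIT:-] out:-; in:-
Tick 3: [PARSE:P2(v=2,ok=F), VALIDATE:-, TRANSFORM:P1(v=0,ok=F), EMIT:-] out:-; in:P2
Tick 4: [PARSE:P3(v=7,ok=F), VALIDATE:P2(v=2,ok=T), TRANSFORM:-, EMIT:P1(v=0,ok=F)] out:-; in:P3
Tick 5: [PARSE:P4(v=19,ok=F), VALIDATE:P3(v=7,ok=F), TRANSFORM:P2(v=4,ok=T), EMIT:-] out:P1(v=0); in:P4
Tick 6: [PARSE:-, VALIDATE:P4(v=19,ok=T), TRANSFORM:P3(v=0,ok=F), EMIT:P2(v=4,ok=T)] out:-; in:-
At end of tick 6: ['-', 'P4', 'P3', 'P2']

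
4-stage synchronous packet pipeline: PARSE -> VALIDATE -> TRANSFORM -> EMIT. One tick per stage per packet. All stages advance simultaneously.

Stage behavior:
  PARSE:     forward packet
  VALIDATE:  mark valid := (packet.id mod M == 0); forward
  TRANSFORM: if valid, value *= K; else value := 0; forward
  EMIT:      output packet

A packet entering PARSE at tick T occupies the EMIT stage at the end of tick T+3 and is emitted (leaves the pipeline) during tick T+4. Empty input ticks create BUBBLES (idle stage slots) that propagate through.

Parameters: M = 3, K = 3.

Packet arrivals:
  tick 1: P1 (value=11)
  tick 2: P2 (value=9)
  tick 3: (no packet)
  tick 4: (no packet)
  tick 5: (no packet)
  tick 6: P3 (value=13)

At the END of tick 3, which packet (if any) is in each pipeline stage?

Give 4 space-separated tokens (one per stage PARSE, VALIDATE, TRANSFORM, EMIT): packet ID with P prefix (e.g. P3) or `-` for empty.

Tick 1: [PARSE:P1(v=11,ok=F), VALIDATE:-, TRANSFORM:-, EMIT:-] out:-; in:P1
Tick 2: [PARSE:P2(v=9,ok=F), VALIDATE:P1(v=11,ok=F), TRANSFORM:-, EMIT:-] out:-; in:P2
Tick 3: [PARSE:-, VALIDATE:P2(v=9,ok=F), TRANSFORM:P1(v=0,ok=F), EMIT:-] out:-; in:-
At end of tick 3: ['-', 'P2', 'P1', '-']

Answer: - P2 P1 -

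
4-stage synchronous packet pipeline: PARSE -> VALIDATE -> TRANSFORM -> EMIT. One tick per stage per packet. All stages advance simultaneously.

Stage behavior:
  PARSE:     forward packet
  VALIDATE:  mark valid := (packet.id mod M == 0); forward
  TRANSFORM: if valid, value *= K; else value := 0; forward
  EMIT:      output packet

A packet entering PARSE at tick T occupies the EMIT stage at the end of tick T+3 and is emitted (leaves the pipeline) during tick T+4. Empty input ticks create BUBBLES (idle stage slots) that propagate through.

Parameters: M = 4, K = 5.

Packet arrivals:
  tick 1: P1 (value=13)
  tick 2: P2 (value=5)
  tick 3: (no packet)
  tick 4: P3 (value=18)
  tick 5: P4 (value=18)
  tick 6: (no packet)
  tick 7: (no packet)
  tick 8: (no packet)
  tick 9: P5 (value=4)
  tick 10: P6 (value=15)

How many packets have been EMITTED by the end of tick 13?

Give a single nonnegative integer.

Answer: 5

Derivation:
Tick 1: [PARSE:P1(v=13,ok=F), VALIDATE:-, TRANSFORM:-, EMIT:-] out:-; in:P1
Tick 2: [PARSE:P2(v=5,ok=F), VALIDATE:P1(v=13,ok=F), TRANSFORM:-, EMIT:-] out:-; in:P2
Tick 3: [PARSE:-, VALIDATE:P2(v=5,ok=F), TRANSFORM:P1(v=0,ok=F), EMIT:-] out:-; in:-
Tick 4: [PARSE:P3(v=18,ok=F), VALIDATE:-, TRANSFORM:P2(v=0,ok=F), EMIT:P1(v=0,ok=F)] out:-; in:P3
Tick 5: [PARSE:P4(v=18,ok=F), VALIDATE:P3(v=18,ok=F), TRANSFORM:-, EMIT:P2(v=0,ok=F)] out:P1(v=0); in:P4
Tick 6: [PARSE:-, VALIDATE:P4(v=18,ok=T), TRANSFORM:P3(v=0,ok=F), EMIT:-] out:P2(v=0); in:-
Tick 7: [PARSE:-, VALIDATE:-, TRANSFORM:P4(v=90,ok=T), EMIT:P3(v=0,ok=F)] out:-; in:-
Tick 8: [PARSE:-, VALIDATE:-, TRANSFORM:-, EMIT:P4(v=90,ok=T)] out:P3(v=0); in:-
Tick 9: [PARSE:P5(v=4,ok=F), VALIDATE:-, TRANSFORM:-, EMIT:-] out:P4(v=90); in:P5
Tick 10: [PARSE:P6(v=15,ok=F), VALIDATE:P5(v=4,ok=F), TRANSFORM:-, EMIT:-] out:-; in:P6
Tick 11: [PARSE:-, VALIDATE:P6(v=15,ok=F), TRANSFORM:P5(v=0,ok=F), EMIT:-] out:-; in:-
Tick 12: [PARSE:-, VALIDATE:-, TRANSFORM:P6(v=0,ok=F), EMIT:P5(v=0,ok=F)] out:-; in:-
Tick 13: [PARSE:-, VALIDATE:-, TRANSFORM:-, EMIT:P6(v=0,ok=F)] out:P5(v=0); in:-
Emitted by tick 13: ['P1', 'P2', 'P3', 'P4', 'P5']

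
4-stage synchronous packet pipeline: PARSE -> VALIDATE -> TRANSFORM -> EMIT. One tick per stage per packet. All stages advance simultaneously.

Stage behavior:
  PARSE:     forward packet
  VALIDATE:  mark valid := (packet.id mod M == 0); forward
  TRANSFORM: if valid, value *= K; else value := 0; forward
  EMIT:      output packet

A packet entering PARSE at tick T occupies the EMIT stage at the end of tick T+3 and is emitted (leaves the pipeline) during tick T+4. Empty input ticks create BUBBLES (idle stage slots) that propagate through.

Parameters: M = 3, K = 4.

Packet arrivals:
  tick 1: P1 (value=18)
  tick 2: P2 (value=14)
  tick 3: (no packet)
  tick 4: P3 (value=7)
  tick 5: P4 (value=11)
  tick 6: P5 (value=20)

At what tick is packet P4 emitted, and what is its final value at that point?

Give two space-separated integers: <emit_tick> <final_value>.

Answer: 9 0

Derivation:
Tick 1: [PARSE:P1(v=18,ok=F), VALIDATE:-, TRANSFORM:-, EMIT:-] out:-; in:P1
Tick 2: [PARSE:P2(v=14,ok=F), VALIDATE:P1(v=18,ok=F), TRANSFORM:-, EMIT:-] out:-; in:P2
Tick 3: [PARSE:-, VALIDATE:P2(v=14,ok=F), TRANSFORM:P1(v=0,ok=F), EMIT:-] out:-; in:-
Tick 4: [PARSE:P3(v=7,ok=F), VALIDATE:-, TRANSFORM:P2(v=0,ok=F), EMIT:P1(v=0,ok=F)] out:-; in:P3
Tick 5: [PARSE:P4(v=11,ok=F), VALIDATE:P3(v=7,ok=T), TRANSFORM:-, EMIT:P2(v=0,ok=F)] out:P1(v=0); in:P4
Tick 6: [PARSE:P5(v=20,ok=F), VALIDATE:P4(v=11,ok=F), TRANSFORM:P3(v=28,ok=T), EMIT:-] out:P2(v=0); in:P5
Tick 7: [PARSE:-, VALIDATE:P5(v=20,ok=F), TRANSFORM:P4(v=0,ok=F), EMIT:P3(v=28,ok=T)] out:-; in:-
Tick 8: [PARSE:-, VALIDATE:-, TRANSFORM:P5(v=0,ok=F), EMIT:P4(v=0,ok=F)] out:P3(v=28); in:-
Tick 9: [PARSE:-, VALIDATE:-, TRANSFORM:-, EMIT:P5(v=0,ok=F)] out:P4(v=0); in:-
Tick 10: [PARSE:-, VALIDATE:-, TRANSFORM:-, EMIT:-] out:P5(v=0); in:-
P4: arrives tick 5, valid=False (id=4, id%3=1), emit tick 9, final value 0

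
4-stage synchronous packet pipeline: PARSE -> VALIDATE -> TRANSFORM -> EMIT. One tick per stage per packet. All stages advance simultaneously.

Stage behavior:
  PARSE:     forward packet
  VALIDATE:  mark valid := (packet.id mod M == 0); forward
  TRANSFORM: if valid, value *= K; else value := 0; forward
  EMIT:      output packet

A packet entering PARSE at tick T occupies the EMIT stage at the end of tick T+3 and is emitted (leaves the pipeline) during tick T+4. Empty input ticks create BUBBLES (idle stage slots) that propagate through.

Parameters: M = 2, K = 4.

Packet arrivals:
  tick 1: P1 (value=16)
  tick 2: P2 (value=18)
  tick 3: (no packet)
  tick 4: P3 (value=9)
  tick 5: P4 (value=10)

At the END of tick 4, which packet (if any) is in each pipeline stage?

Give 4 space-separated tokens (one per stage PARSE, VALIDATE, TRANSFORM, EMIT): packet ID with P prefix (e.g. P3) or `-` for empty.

Tick 1: [PARSE:P1(v=16,ok=F), VALIDATE:-, TRANSFORM:-, EMIT:-] out:-; in:P1
Tick 2: [PARSE:P2(v=18,ok=F), VALIDATE:P1(v=16,ok=F), TRANSFORM:-, EMIT:-] out:-; in:P2
Tick 3: [PARSE:-, VALIDATE:P2(v=18,ok=T), TRANSFORM:P1(v=0,ok=F), EMIT:-] out:-; in:-
Tick 4: [PARSE:P3(v=9,ok=F), VALIDATE:-, TRANSFORM:P2(v=72,ok=T), EMIT:P1(v=0,ok=F)] out:-; in:P3
At end of tick 4: ['P3', '-', 'P2', 'P1']

Answer: P3 - P2 P1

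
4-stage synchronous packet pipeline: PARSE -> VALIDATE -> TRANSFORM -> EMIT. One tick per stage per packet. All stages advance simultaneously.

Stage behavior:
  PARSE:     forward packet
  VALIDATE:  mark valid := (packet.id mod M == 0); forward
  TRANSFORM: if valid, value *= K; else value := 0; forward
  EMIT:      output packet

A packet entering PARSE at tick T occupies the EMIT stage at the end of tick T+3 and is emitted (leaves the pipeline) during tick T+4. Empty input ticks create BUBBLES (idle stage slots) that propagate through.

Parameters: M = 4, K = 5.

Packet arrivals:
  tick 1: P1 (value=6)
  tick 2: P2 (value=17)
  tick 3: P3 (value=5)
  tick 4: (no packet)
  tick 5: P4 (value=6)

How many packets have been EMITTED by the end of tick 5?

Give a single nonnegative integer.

Answer: 1

Derivation:
Tick 1: [PARSE:P1(v=6,ok=F), VALIDATE:-, TRANSFORM:-, EMIT:-] out:-; in:P1
Tick 2: [PARSE:P2(v=17,ok=F), VALIDATE:P1(v=6,ok=F), TRANSFORM:-, EMIT:-] out:-; in:P2
Tick 3: [PARSE:P3(v=5,ok=F), VALIDATE:P2(v=17,ok=F), TRANSFORM:P1(v=0,ok=F), EMIT:-] out:-; in:P3
Tick 4: [PARSE:-, VALIDATE:P3(v=5,ok=F), TRANSFORM:P2(v=0,ok=F), EMIT:P1(v=0,ok=F)] out:-; in:-
Tick 5: [PARSE:P4(v=6,ok=F), VALIDATE:-, TRANSFORM:P3(v=0,ok=F), EMIT:P2(v=0,ok=F)] out:P1(v=0); in:P4
Emitted by tick 5: ['P1']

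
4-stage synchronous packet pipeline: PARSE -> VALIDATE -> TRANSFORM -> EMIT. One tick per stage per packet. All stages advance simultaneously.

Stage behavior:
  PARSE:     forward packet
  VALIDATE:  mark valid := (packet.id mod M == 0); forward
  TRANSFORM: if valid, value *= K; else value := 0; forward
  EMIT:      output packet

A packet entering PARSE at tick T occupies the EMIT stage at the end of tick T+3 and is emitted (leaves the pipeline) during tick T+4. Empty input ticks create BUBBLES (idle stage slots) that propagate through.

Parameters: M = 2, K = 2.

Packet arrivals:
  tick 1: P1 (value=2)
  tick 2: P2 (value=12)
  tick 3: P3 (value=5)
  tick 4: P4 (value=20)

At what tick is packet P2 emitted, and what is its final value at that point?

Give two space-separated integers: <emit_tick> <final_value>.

Answer: 6 24

Derivation:
Tick 1: [PARSE:P1(v=2,ok=F), VALIDATE:-, TRANSFORM:-, EMIT:-] out:-; in:P1
Tick 2: [PARSE:P2(v=12,ok=F), VALIDATE:P1(v=2,ok=F), TRANSFORM:-, EMIT:-] out:-; in:P2
Tick 3: [PARSE:P3(v=5,ok=F), VALIDATE:P2(v=12,ok=T), TRANSFORM:P1(v=0,ok=F), EMIT:-] out:-; in:P3
Tick 4: [PARSE:P4(v=20,ok=F), VALIDATE:P3(v=5,ok=F), TRANSFORM:P2(v=24,ok=T), EMIT:P1(v=0,ok=F)] out:-; in:P4
Tick 5: [PARSE:-, VALIDATE:P4(v=20,ok=T), TRANSFORM:P3(v=0,ok=F), EMIT:P2(v=24,ok=T)] out:P1(v=0); in:-
Tick 6: [PARSE:-, VALIDATE:-, TRANSFORM:P4(v=40,ok=T), EMIT:P3(v=0,ok=F)] out:P2(v=24); in:-
Tick 7: [PARSE:-, VALIDATE:-, TRANSFORM:-, EMIT:P4(v=40,ok=T)] out:P3(v=0); in:-
Tick 8: [PARSE:-, VALIDATE:-, TRANSFORM:-, EMIT:-] out:P4(v=40); in:-
P2: arrives tick 2, valid=True (id=2, id%2=0), emit tick 6, final value 24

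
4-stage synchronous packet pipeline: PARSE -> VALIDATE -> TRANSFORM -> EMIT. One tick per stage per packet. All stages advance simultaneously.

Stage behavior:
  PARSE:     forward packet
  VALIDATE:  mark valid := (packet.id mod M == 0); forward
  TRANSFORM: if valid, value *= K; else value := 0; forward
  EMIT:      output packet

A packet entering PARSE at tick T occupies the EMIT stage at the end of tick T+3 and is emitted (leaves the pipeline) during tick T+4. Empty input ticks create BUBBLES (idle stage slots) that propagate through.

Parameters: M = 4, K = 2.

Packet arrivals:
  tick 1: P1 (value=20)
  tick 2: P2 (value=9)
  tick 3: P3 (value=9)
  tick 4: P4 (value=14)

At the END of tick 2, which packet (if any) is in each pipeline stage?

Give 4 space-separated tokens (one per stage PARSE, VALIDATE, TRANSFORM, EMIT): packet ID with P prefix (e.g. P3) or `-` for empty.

Tick 1: [PARSE:P1(v=20,ok=F), VALIDATE:-, TRANSFORM:-, EMIT:-] out:-; in:P1
Tick 2: [PARSE:P2(v=9,ok=F), VALIDATE:P1(v=20,ok=F), TRANSFORM:-, EMIT:-] out:-; in:P2
At end of tick 2: ['P2', 'P1', '-', '-']

Answer: P2 P1 - -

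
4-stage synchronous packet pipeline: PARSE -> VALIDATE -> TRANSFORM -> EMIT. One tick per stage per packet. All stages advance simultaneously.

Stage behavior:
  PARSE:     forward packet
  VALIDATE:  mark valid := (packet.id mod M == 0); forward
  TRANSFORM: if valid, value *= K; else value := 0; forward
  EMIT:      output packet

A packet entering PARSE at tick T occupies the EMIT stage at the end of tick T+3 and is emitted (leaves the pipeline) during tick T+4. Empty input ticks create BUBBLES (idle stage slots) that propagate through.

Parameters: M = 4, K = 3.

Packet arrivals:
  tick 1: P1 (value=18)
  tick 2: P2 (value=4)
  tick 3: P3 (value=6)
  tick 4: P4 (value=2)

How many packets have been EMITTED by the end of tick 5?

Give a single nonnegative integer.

Answer: 1

Derivation:
Tick 1: [PARSE:P1(v=18,ok=F), VALIDATE:-, TRANSFORM:-, EMIT:-] out:-; in:P1
Tick 2: [PARSE:P2(v=4,ok=F), VALIDATE:P1(v=18,ok=F), TRANSFORM:-, EMIT:-] out:-; in:P2
Tick 3: [PARSE:P3(v=6,ok=F), VALIDATE:P2(v=4,ok=F), TRANSFORM:P1(v=0,ok=F), EMIT:-] out:-; in:P3
Tick 4: [PARSE:P4(v=2,ok=F), VALIDATE:P3(v=6,ok=F), TRANSFORM:P2(v=0,ok=F), EMIT:P1(v=0,ok=F)] out:-; in:P4
Tick 5: [PARSE:-, VALIDATE:P4(v=2,ok=T), TRANSFORM:P3(v=0,ok=F), EMIT:P2(v=0,ok=F)] out:P1(v=0); in:-
Emitted by tick 5: ['P1']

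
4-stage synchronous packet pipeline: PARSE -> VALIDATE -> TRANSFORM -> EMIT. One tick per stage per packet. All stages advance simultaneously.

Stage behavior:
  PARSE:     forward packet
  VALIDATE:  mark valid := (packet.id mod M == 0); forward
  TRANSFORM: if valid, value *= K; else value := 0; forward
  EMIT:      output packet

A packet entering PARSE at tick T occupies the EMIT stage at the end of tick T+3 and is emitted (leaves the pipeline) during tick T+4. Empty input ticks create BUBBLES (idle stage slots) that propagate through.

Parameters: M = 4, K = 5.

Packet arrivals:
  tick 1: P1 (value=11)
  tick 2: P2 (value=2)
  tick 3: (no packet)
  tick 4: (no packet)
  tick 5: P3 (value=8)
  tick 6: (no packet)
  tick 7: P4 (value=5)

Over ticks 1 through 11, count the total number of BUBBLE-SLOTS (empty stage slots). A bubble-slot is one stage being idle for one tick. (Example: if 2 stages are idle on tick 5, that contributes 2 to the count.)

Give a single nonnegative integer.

Answer: 28

Derivation:
Tick 1: [PARSE:P1(v=11,ok=F), VALIDATE:-, TRANSFORM:-, EMIT:-] out:-; bubbles=3
Tick 2: [PARSE:P2(v=2,ok=F), VALIDATE:P1(v=11,ok=F), TRANSFORM:-, EMIT:-] out:-; bubbles=2
Tick 3: [PARSE:-, VALIDATE:P2(v=2,ok=F), TRANSFORM:P1(v=0,ok=F), EMIT:-] out:-; bubbles=2
Tick 4: [PARSE:-, VALIDATE:-, TRANSFORM:P2(v=0,ok=F), EMIT:P1(v=0,ok=F)] out:-; bubbles=2
Tick 5: [PARSE:P3(v=8,ok=F), VALIDATE:-, TRANSFORM:-, EMIT:P2(v=0,ok=F)] out:P1(v=0); bubbles=2
Tick 6: [PARSE:-, VALIDATE:P3(v=8,ok=F), TRANSFORM:-, EMIT:-] out:P2(v=0); bubbles=3
Tick 7: [PARSE:P4(v=5,ok=F), VALIDATE:-, TRANSFORM:P3(v=0,ok=F), EMIT:-] out:-; bubbles=2
Tick 8: [PARSE:-, VALIDATE:P4(v=5,ok=T), TRANSFORM:-, EMIT:P3(v=0,ok=F)] out:-; bubbles=2
Tick 9: [PARSE:-, VALIDATE:-, TRANSFORM:P4(v=25,ok=T), EMIT:-] out:P3(v=0); bubbles=3
Tick 10: [PARSE:-, VALIDATE:-, TRANSFORM:-, EMIT:P4(v=25,ok=T)] out:-; bubbles=3
Tick 11: [PARSE:-, VALIDATE:-, TRANSFORM:-, EMIT:-] out:P4(v=25); bubbles=4
Total bubble-slots: 28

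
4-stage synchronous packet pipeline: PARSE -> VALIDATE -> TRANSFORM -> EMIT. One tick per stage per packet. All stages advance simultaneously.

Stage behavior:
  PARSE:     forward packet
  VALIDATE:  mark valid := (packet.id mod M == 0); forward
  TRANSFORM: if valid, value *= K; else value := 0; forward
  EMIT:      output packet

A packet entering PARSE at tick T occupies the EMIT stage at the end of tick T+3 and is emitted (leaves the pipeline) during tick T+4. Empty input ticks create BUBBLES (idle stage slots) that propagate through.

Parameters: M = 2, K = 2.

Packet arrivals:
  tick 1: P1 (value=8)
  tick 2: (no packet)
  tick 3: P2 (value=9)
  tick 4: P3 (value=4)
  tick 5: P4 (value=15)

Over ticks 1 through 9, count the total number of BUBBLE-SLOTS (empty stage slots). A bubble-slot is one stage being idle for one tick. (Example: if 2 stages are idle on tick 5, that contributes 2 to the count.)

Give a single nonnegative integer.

Tick 1: [PARSE:P1(v=8,ok=F), VALIDATE:-, TRANSFORM:-, EMIT:-] out:-; bubbles=3
Tick 2: [PARSE:-, VALIDATE:P1(v=8,ok=F), TRANSFORM:-, EMIT:-] out:-; bubbles=3
Tick 3: [PARSE:P2(v=9,ok=F), VALIDATE:-, TRANSFORM:P1(v=0,ok=F), EMIT:-] out:-; bubbles=2
Tick 4: [PARSE:P3(v=4,ok=F), VALIDATE:P2(v=9,ok=T), TRANSFORM:-, EMIT:P1(v=0,ok=F)] out:-; bubbles=1
Tick 5: [PARSE:P4(v=15,ok=F), VALIDATE:P3(v=4,ok=F), TRANSFORM:P2(v=18,ok=T), EMIT:-] out:P1(v=0); bubbles=1
Tick 6: [PARSE:-, VALIDATE:P4(v=15,ok=T), TRANSFORM:P3(v=0,ok=F), EMIT:P2(v=18,ok=T)] out:-; bubbles=1
Tick 7: [PARSE:-, VALIDATE:-, TRANSFORM:P4(v=30,ok=T), EMIT:P3(v=0,ok=F)] out:P2(v=18); bubbles=2
Tick 8: [PARSE:-, VALIDATE:-, TRANSFORM:-, EMIT:P4(v=30,ok=T)] out:P3(v=0); bubbles=3
Tick 9: [PARSE:-, VALIDATE:-, TRANSFORM:-, EMIT:-] out:P4(v=30); bubbles=4
Total bubble-slots: 20

Answer: 20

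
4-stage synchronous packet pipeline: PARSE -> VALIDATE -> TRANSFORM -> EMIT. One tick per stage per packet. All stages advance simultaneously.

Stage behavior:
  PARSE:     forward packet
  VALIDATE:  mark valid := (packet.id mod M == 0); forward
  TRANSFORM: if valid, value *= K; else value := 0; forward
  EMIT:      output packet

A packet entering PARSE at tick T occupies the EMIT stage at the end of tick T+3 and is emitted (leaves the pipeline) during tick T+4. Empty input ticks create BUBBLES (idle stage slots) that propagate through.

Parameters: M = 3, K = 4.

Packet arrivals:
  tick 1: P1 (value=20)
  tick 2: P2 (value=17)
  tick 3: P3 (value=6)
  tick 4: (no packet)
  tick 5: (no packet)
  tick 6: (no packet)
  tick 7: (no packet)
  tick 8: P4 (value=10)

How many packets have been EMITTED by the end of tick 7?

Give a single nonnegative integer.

Answer: 3

Derivation:
Tick 1: [PARSE:P1(v=20,ok=F), VALIDATE:-, TRANSFORM:-, EMIT:-] out:-; in:P1
Tick 2: [PARSE:P2(v=17,ok=F), VALIDATE:P1(v=20,ok=F), TRANSFORM:-, EMIT:-] out:-; in:P2
Tick 3: [PARSE:P3(v=6,ok=F), VALIDATE:P2(v=17,ok=F), TRANSFORM:P1(v=0,ok=F), EMIT:-] out:-; in:P3
Tick 4: [PARSE:-, VALIDATE:P3(v=6,ok=T), TRANSFORM:P2(v=0,ok=F), EMIT:P1(v=0,ok=F)] out:-; in:-
Tick 5: [PARSE:-, VALIDATE:-, TRANSFORM:P3(v=24,ok=T), EMIT:P2(v=0,ok=F)] out:P1(v=0); in:-
Tick 6: [PARSE:-, VALIDATE:-, TRANSFORM:-, EMIT:P3(v=24,ok=T)] out:P2(v=0); in:-
Tick 7: [PARSE:-, VALIDATE:-, TRANSFORM:-, EMIT:-] out:P3(v=24); in:-
Emitted by tick 7: ['P1', 'P2', 'P3']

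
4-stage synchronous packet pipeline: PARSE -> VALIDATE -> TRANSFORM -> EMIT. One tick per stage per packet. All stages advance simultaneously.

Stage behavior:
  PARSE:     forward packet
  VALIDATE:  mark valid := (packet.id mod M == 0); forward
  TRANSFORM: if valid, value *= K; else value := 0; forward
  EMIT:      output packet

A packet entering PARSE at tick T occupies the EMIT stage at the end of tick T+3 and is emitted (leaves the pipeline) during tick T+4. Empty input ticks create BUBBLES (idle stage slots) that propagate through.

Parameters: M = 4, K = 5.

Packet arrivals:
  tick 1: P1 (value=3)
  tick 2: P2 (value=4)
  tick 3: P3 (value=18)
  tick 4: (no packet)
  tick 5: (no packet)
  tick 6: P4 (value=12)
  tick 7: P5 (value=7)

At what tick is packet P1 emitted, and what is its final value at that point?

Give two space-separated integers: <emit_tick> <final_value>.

Answer: 5 0

Derivation:
Tick 1: [PARSE:P1(v=3,ok=F), VALIDATE:-, TRANSFORM:-, EMIT:-] out:-; in:P1
Tick 2: [PARSE:P2(v=4,ok=F), VALIDATE:P1(v=3,ok=F), TRANSFORM:-, EMIT:-] out:-; in:P2
Tick 3: [PARSE:P3(v=18,ok=F), VALIDATE:P2(v=4,ok=F), TRANSFORM:P1(v=0,ok=F), EMIT:-] out:-; in:P3
Tick 4: [PARSE:-, VALIDATE:P3(v=18,ok=F), TRANSFORM:P2(v=0,ok=F), EMIT:P1(v=0,ok=F)] out:-; in:-
Tick 5: [PARSE:-, VALIDATE:-, TRANSFORM:P3(v=0,ok=F), EMIT:P2(v=0,ok=F)] out:P1(v=0); in:-
Tick 6: [PARSE:P4(v=12,ok=F), VALIDATE:-, TRANSFORM:-, EMIT:P3(v=0,ok=F)] out:P2(v=0); in:P4
Tick 7: [PARSE:P5(v=7,ok=F), VALIDATE:P4(v=12,ok=T), TRANSFORM:-, EMIT:-] out:P3(v=0); in:P5
Tick 8: [PARSE:-, VALIDATE:P5(v=7,ok=F), TRANSFORM:P4(v=60,ok=T), EMIT:-] out:-; in:-
Tick 9: [PARSE:-, VALIDATE:-, TRANSFORM:P5(v=0,ok=F), EMIT:P4(v=60,ok=T)] out:-; in:-
Tick 10: [PARSE:-, VALIDATE:-, TRANSFORM:-, EMIT:P5(v=0,ok=F)] out:P4(v=60); in:-
Tick 11: [PARSE:-, VALIDATE:-, TRANSFORM:-, EMIT:-] out:P5(v=0); in:-
P1: arrives tick 1, valid=False (id=1, id%4=1), emit tick 5, final value 0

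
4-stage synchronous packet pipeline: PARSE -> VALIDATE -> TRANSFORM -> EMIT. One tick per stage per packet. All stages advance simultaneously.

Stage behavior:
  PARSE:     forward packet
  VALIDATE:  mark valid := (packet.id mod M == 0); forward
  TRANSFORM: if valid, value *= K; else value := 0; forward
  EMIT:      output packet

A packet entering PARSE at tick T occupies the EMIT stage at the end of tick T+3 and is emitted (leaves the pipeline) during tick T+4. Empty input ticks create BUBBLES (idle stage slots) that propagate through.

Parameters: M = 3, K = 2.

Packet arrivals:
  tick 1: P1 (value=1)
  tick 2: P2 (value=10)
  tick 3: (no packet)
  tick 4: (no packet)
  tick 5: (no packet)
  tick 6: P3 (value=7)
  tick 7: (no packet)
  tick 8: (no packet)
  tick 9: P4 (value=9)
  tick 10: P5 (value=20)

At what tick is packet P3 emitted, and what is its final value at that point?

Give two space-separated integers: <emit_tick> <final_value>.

Tick 1: [PARSE:P1(v=1,ok=F), VALIDATE:-, TRANSFORM:-, EMIT:-] out:-; in:P1
Tick 2: [PARSE:P2(v=10,ok=F), VALIDATE:P1(v=1,ok=F), TRANSFORM:-, EMIT:-] out:-; in:P2
Tick 3: [PARSE:-, VALIDATE:P2(v=10,ok=F), TRANSFORM:P1(v=0,ok=F), EMIT:-] out:-; in:-
Tick 4: [PARSE:-, VALIDATE:-, TRANSFORM:P2(v=0,ok=F), EMIT:P1(v=0,ok=F)] out:-; in:-
Tick 5: [PARSE:-, VALIDATE:-, TRANSFORM:-, EMIT:P2(v=0,ok=F)] out:P1(v=0); in:-
Tick 6: [PARSE:P3(v=7,ok=F), VALIDATE:-, TRANSFORM:-, EMIT:-] out:P2(v=0); in:P3
Tick 7: [PARSE:-, VALIDATE:P3(v=7,ok=T), TRANSFORM:-, EMIT:-] out:-; in:-
Tick 8: [PARSE:-, VALIDATE:-, TRANSFORM:P3(v=14,ok=T), EMIT:-] out:-; in:-
Tick 9: [PARSE:P4(v=9,ok=F), VALIDATE:-, TRANSFORM:-, EMIT:P3(v=14,ok=T)] out:-; in:P4
Tick 10: [PARSE:P5(v=20,ok=F), VALIDATE:P4(v=9,ok=F), TRANSFORM:-, EMIT:-] out:P3(v=14); in:P5
Tick 11: [PARSE:-, VALIDATE:P5(v=20,ok=F), TRANSFORM:P4(v=0,ok=F), EMIT:-] out:-; in:-
Tick 12: [PARSE:-, VALIDATE:-, TRANSFORM:P5(v=0,ok=F), EMIT:P4(v=0,ok=F)] out:-; in:-
Tick 13: [PARSE:-, VALIDATE:-, TRANSFORM:-, EMIT:P5(v=0,ok=F)] out:P4(v=0); in:-
Tick 14: [PARSE:-, VALIDATE:-, TRANSFORM:-, EMIT:-] out:P5(v=0); in:-
P3: arrives tick 6, valid=True (id=3, id%3=0), emit tick 10, final value 14

Answer: 10 14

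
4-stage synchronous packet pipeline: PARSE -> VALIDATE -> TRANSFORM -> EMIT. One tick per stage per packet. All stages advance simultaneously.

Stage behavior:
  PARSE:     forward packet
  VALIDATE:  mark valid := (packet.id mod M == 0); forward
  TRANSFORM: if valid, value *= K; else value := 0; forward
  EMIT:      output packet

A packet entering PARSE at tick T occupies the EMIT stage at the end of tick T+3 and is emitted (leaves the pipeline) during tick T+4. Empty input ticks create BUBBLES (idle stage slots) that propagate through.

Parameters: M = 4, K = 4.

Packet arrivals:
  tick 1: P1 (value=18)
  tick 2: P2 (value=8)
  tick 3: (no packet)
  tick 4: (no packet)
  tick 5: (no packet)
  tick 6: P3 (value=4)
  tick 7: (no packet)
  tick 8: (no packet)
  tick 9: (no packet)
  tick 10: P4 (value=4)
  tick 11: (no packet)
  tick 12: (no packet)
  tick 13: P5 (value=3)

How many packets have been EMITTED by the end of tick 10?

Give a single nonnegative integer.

Tick 1: [PARSE:P1(v=18,ok=F), VALIDATE:-, TRANSFORM:-, EMIT:-] out:-; in:P1
Tick 2: [PARSE:P2(v=8,ok=F), VALIDATE:P1(v=18,ok=F), TRANSFORM:-, EMIT:-] out:-; in:P2
Tick 3: [PARSE:-, VALIDATE:P2(v=8,ok=F), TRANSFORM:P1(v=0,ok=F), EMIT:-] out:-; in:-
Tick 4: [PARSE:-, VALIDATE:-, TRANSFORM:P2(v=0,ok=F), EMIT:P1(v=0,ok=F)] out:-; in:-
Tick 5: [PARSE:-, VALIDATE:-, TRANSFORM:-, EMIT:P2(v=0,ok=F)] out:P1(v=0); in:-
Tick 6: [PARSE:P3(v=4,ok=F), VALIDATE:-, TRANSFORM:-, EMIT:-] out:P2(v=0); in:P3
Tick 7: [PARSE:-, VALIDATE:P3(v=4,ok=F), TRANSFORM:-, EMIT:-] out:-; in:-
Tick 8: [PARSE:-, VALIDATE:-, TRANSFORM:P3(v=0,ok=F), EMIT:-] out:-; in:-
Tick 9: [PARSE:-, VALIDATE:-, TRANSFORM:-, EMIT:P3(v=0,ok=F)] out:-; in:-
Tick 10: [PARSE:P4(v=4,ok=F), VALIDATE:-, TRANSFORM:-, EMIT:-] out:P3(v=0); in:P4
Emitted by tick 10: ['P1', 'P2', 'P3']

Answer: 3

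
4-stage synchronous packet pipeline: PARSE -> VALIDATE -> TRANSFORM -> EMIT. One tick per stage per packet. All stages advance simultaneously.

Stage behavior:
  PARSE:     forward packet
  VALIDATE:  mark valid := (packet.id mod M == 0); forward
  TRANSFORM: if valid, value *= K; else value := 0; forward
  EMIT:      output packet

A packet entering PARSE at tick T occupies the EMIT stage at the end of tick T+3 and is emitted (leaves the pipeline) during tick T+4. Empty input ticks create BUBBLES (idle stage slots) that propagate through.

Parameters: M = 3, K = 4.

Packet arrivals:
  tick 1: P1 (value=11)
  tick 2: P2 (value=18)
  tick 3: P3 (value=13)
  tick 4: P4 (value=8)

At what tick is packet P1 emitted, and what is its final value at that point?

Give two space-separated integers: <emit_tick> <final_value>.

Tick 1: [PARSE:P1(v=11,ok=F), VALIDATE:-, TRANSFORM:-, EMIT:-] out:-; in:P1
Tick 2: [PARSE:P2(v=18,ok=F), VALIDATE:P1(v=11,ok=F), TRANSFORM:-, EMIT:-] out:-; in:P2
Tick 3: [PARSE:P3(v=13,ok=F), VALIDATE:P2(v=18,ok=F), TRANSFORM:P1(v=0,ok=F), EMIT:-] out:-; in:P3
Tick 4: [PARSE:P4(v=8,ok=F), VALIDATE:P3(v=13,ok=T), TRANSFORM:P2(v=0,ok=F), EMIT:P1(v=0,ok=F)] out:-; in:P4
Tick 5: [PARSE:-, VALIDATE:P4(v=8,ok=F), TRANSFORM:P3(v=52,ok=T), EMIT:P2(v=0,ok=F)] out:P1(v=0); in:-
Tick 6: [PARSE:-, VALIDATE:-, TRANSFORM:P4(v=0,ok=F), EMIT:P3(v=52,ok=T)] out:P2(v=0); in:-
Tick 7: [PARSE:-, VALIDATE:-, TRANSFORM:-, EMIT:P4(v=0,ok=F)] out:P3(v=52); in:-
Tick 8: [PARSE:-, VALIDATE:-, TRANSFORM:-, EMIT:-] out:P4(v=0); in:-
P1: arrives tick 1, valid=False (id=1, id%3=1), emit tick 5, final value 0

Answer: 5 0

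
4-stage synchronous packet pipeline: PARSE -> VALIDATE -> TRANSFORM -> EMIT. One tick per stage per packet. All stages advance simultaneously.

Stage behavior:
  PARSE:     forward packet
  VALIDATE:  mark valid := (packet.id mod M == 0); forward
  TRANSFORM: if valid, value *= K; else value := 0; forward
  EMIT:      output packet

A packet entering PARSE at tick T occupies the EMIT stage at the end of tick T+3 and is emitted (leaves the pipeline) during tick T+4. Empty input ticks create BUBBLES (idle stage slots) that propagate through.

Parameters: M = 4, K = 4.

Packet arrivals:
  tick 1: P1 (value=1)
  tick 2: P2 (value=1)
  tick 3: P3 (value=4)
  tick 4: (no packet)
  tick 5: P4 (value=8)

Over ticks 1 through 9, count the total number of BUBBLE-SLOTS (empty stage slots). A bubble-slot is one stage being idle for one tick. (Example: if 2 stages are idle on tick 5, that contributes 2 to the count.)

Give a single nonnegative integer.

Tick 1: [PARSE:P1(v=1,ok=F), VALIDATE:-, TRANSFORM:-, EMIT:-] out:-; bubbles=3
Tick 2: [PARSE:P2(v=1,ok=F), VALIDATE:P1(v=1,ok=F), TRANSFORM:-, EMIT:-] out:-; bubbles=2
Tick 3: [PARSE:P3(v=4,ok=F), VALIDATE:P2(v=1,ok=F), TRANSFORM:P1(v=0,ok=F), EMIT:-] out:-; bubbles=1
Tick 4: [PARSE:-, VALIDATE:P3(v=4,ok=F), TRANSFORM:P2(v=0,ok=F), EMIT:P1(v=0,ok=F)] out:-; bubbles=1
Tick 5: [PARSE:P4(v=8,ok=F), VALIDATE:-, TRANSFORM:P3(v=0,ok=F), EMIT:P2(v=0,ok=F)] out:P1(v=0); bubbles=1
Tick 6: [PARSE:-, VALIDATE:P4(v=8,ok=T), TRANSFORM:-, EMIT:P3(v=0,ok=F)] out:P2(v=0); bubbles=2
Tick 7: [PARSE:-, VALIDATE:-, TRANSFORM:P4(v=32,ok=T), EMIT:-] out:P3(v=0); bubbles=3
Tick 8: [PARSE:-, VALIDATE:-, TRANSFORM:-, EMIT:P4(v=32,ok=T)] out:-; bubbles=3
Tick 9: [PARSE:-, VALIDATE:-, TRANSFORM:-, EMIT:-] out:P4(v=32); bubbles=4
Total bubble-slots: 20

Answer: 20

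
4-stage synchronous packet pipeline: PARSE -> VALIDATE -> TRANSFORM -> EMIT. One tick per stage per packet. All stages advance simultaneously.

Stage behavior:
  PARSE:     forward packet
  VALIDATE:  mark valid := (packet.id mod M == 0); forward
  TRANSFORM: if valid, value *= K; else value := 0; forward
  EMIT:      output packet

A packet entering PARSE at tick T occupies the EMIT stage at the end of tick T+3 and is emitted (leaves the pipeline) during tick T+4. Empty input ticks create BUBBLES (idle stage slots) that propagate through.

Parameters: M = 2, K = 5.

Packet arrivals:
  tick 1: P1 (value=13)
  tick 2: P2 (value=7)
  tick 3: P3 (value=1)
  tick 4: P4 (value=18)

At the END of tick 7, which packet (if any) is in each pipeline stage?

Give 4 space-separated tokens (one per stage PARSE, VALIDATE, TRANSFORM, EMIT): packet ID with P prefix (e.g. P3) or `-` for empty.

Tick 1: [PARSE:P1(v=13,ok=F), VALIDATE:-, TRANSFORM:-, EMIT:-] out:-; in:P1
Tick 2: [PARSE:P2(v=7,ok=F), VALIDATE:P1(v=13,ok=F), TRANSFORM:-, EMIT:-] out:-; in:P2
Tick 3: [PARSE:P3(v=1,ok=F), VALIDATE:P2(v=7,ok=T), TRANSFORM:P1(v=0,ok=F), EMIT:-] out:-; in:P3
Tick 4: [PARSE:P4(v=18,ok=F), VALIDATE:P3(v=1,ok=F), TRANSFORM:P2(v=35,ok=T), EMIT:P1(v=0,ok=F)] out:-; in:P4
Tick 5: [PARSE:-, VALIDATE:P4(v=18,ok=T), TRANSFORM:P3(v=0,ok=F), EMIT:P2(v=35,ok=T)] out:P1(v=0); in:-
Tick 6: [PARSE:-, VALIDATE:-, TRANSFORM:P4(v=90,ok=T), EMIT:P3(v=0,ok=F)] out:P2(v=35); in:-
Tick 7: [PARSE:-, VALIDATE:-, TRANSFORM:-, EMIT:P4(v=90,ok=T)] out:P3(v=0); in:-
At end of tick 7: ['-', '-', '-', 'P4']

Answer: - - - P4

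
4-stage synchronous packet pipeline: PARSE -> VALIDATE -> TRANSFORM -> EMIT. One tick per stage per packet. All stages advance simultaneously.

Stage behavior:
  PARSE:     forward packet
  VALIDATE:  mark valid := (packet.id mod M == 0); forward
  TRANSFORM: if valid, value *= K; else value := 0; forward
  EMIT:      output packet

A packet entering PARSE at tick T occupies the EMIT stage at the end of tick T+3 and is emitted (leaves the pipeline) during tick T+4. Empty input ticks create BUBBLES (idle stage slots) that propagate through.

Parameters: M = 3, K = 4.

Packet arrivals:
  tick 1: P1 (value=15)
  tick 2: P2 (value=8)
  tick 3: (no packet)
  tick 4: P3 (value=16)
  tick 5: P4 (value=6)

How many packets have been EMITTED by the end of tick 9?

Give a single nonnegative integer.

Answer: 4

Derivation:
Tick 1: [PARSE:P1(v=15,ok=F), VALIDATE:-, TRANSFORM:-, EMIT:-] out:-; in:P1
Tick 2: [PARSE:P2(v=8,ok=F), VALIDATE:P1(v=15,ok=F), TRANSFORM:-, EMIT:-] out:-; in:P2
Tick 3: [PARSE:-, VALIDATE:P2(v=8,ok=F), TRANSFORM:P1(v=0,ok=F), EMIT:-] out:-; in:-
Tick 4: [PARSE:P3(v=16,ok=F), VALIDATE:-, TRANSFORM:P2(v=0,ok=F), EMIT:P1(v=0,ok=F)] out:-; in:P3
Tick 5: [PARSE:P4(v=6,ok=F), VALIDATE:P3(v=16,ok=T), TRANSFORM:-, EMIT:P2(v=0,ok=F)] out:P1(v=0); in:P4
Tick 6: [PARSE:-, VALIDATE:P4(v=6,ok=F), TRANSFORM:P3(v=64,ok=T), EMIT:-] out:P2(v=0); in:-
Tick 7: [PARSE:-, VALIDATE:-, TRANSFORM:P4(v=0,ok=F), EMIT:P3(v=64,ok=T)] out:-; in:-
Tick 8: [PARSE:-, VALIDATE:-, TRANSFORM:-, EMIT:P4(v=0,ok=F)] out:P3(v=64); in:-
Tick 9: [PARSE:-, VALIDATE:-, TRANSFORM:-, EMIT:-] out:P4(v=0); in:-
Emitted by tick 9: ['P1', 'P2', 'P3', 'P4']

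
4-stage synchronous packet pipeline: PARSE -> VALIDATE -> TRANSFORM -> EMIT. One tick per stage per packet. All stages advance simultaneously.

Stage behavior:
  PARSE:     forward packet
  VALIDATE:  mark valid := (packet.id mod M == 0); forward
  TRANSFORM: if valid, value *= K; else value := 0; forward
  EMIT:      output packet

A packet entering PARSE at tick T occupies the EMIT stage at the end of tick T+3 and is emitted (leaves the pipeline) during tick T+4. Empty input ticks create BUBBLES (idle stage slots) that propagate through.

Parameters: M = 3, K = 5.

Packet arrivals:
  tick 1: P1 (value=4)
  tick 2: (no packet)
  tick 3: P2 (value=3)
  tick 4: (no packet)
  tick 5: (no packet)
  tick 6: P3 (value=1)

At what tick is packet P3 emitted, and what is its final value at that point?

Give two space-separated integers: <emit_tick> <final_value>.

Tick 1: [PARSE:P1(v=4,ok=F), VALIDATE:-, TRANSFORM:-, EMIT:-] out:-; in:P1
Tick 2: [PARSE:-, VALIDATE:P1(v=4,ok=F), TRANSFORM:-, EMIT:-] out:-; in:-
Tick 3: [PARSE:P2(v=3,ok=F), VALIDATE:-, TRANSFORM:P1(v=0,ok=F), EMIT:-] out:-; in:P2
Tick 4: [PARSE:-, VALIDATE:P2(v=3,ok=F), TRANSFORM:-, EMIT:P1(v=0,ok=F)] out:-; in:-
Tick 5: [PARSE:-, VALIDATE:-, TRANSFORM:P2(v=0,ok=F), EMIT:-] out:P1(v=0); in:-
Tick 6: [PARSE:P3(v=1,ok=F), VALIDATE:-, TRANSFORM:-, EMIT:P2(v=0,ok=F)] out:-; in:P3
Tick 7: [PARSE:-, VALIDATE:P3(v=1,ok=T), TRANSFORM:-, EMIT:-] out:P2(v=0); in:-
Tick 8: [PARSE:-, VALIDATE:-, TRANSFORM:P3(v=5,ok=T), EMIT:-] out:-; in:-
Tick 9: [PARSE:-, VALIDATE:-, TRANSFORM:-, EMIT:P3(v=5,ok=T)] out:-; in:-
Tick 10: [PARSE:-, VALIDATE:-, TRANSFORM:-, EMIT:-] out:P3(v=5); in:-
P3: arrives tick 6, valid=True (id=3, id%3=0), emit tick 10, final value 5

Answer: 10 5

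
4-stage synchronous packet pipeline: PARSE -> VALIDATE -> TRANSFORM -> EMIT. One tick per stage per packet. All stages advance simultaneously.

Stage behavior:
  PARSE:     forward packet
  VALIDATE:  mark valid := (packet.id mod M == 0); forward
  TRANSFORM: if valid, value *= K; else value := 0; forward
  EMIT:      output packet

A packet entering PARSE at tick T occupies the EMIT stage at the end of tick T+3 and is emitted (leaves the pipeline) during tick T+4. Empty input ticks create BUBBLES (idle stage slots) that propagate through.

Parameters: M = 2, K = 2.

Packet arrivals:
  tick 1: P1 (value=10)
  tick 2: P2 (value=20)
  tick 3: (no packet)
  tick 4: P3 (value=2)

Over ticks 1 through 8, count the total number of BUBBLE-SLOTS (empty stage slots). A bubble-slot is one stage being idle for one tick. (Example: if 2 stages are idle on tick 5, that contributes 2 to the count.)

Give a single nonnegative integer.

Tick 1: [PARSE:P1(v=10,ok=F), VALIDATE:-, TRANSFORM:-, EMIT:-] out:-; bubbles=3
Tick 2: [PARSE:P2(v=20,ok=F), VALIDATE:P1(v=10,ok=F), TRANSFORM:-, EMIT:-] out:-; bubbles=2
Tick 3: [PARSE:-, VALIDATE:P2(v=20,ok=T), TRANSFORM:P1(v=0,ok=F), EMIT:-] out:-; bubbles=2
Tick 4: [PARSE:P3(v=2,ok=F), VALIDATE:-, TRANSFORM:P2(v=40,ok=T), EMIT:P1(v=0,ok=F)] out:-; bubbles=1
Tick 5: [PARSE:-, VALIDATE:P3(v=2,ok=F), TRANSFORM:-, EMIT:P2(v=40,ok=T)] out:P1(v=0); bubbles=2
Tick 6: [PARSE:-, VALIDATE:-, TRANSFORM:P3(v=0,ok=F), EMIT:-] out:P2(v=40); bubbles=3
Tick 7: [PARSE:-, VALIDATE:-, TRANSFORM:-, EMIT:P3(v=0,ok=F)] out:-; bubbles=3
Tick 8: [PARSE:-, VALIDATE:-, TRANSFORM:-, EMIT:-] out:P3(v=0); bubbles=4
Total bubble-slots: 20

Answer: 20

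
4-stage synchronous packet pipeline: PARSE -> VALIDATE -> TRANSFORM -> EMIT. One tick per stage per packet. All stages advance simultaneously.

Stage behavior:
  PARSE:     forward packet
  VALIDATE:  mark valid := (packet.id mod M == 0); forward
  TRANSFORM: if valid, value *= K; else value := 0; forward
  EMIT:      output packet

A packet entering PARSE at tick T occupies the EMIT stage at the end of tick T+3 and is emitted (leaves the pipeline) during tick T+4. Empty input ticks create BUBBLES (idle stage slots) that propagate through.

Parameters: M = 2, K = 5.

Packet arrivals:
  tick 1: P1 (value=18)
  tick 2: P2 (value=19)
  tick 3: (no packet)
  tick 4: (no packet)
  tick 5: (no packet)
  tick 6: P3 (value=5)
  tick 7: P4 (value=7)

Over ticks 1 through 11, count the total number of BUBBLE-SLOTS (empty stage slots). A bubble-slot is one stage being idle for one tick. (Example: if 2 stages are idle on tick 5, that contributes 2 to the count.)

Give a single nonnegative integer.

Answer: 28

Derivation:
Tick 1: [PARSE:P1(v=18,ok=F), VALIDATE:-, TRANSFORM:-, EMIT:-] out:-; bubbles=3
Tick 2: [PARSE:P2(v=19,ok=F), VALIDATE:P1(v=18,ok=F), TRANSFORM:-, EMIT:-] out:-; bubbles=2
Tick 3: [PARSE:-, VALIDATE:P2(v=19,ok=T), TRANSFORM:P1(v=0,ok=F), EMIT:-] out:-; bubbles=2
Tick 4: [PARSE:-, VALIDATE:-, TRANSFORM:P2(v=95,ok=T), EMIT:P1(v=0,ok=F)] out:-; bubbles=2
Tick 5: [PARSE:-, VALIDATE:-, TRANSFORM:-, EMIT:P2(v=95,ok=T)] out:P1(v=0); bubbles=3
Tick 6: [PARSE:P3(v=5,ok=F), VALIDATE:-, TRANSFORM:-, EMIT:-] out:P2(v=95); bubbles=3
Tick 7: [PARSE:P4(v=7,ok=F), VALIDATE:P3(v=5,ok=F), TRANSFORM:-, EMIT:-] out:-; bubbles=2
Tick 8: [PARSE:-, VALIDATE:P4(v=7,ok=T), TRANSFORM:P3(v=0,ok=F), EMIT:-] out:-; bubbles=2
Tick 9: [PARSE:-, VALIDATE:-, TRANSFORM:P4(v=35,ok=T), EMIT:P3(v=0,ok=F)] out:-; bubbles=2
Tick 10: [PARSE:-, VALIDATE:-, TRANSFORM:-, EMIT:P4(v=35,ok=T)] out:P3(v=0); bubbles=3
Tick 11: [PARSE:-, VALIDATE:-, TRANSFORM:-, EMIT:-] out:P4(v=35); bubbles=4
Total bubble-slots: 28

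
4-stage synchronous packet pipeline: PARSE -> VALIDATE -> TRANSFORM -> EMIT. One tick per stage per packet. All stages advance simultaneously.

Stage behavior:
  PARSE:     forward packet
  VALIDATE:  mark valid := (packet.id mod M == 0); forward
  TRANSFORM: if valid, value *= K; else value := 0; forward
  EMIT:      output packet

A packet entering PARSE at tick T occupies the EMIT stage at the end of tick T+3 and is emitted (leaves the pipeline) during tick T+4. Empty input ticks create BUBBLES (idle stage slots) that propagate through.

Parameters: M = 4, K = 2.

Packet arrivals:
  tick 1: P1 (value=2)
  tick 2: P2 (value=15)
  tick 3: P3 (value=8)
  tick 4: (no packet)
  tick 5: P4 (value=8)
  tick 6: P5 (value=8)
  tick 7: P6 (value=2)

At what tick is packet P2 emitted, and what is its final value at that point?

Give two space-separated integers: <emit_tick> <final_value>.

Answer: 6 0

Derivation:
Tick 1: [PARSE:P1(v=2,ok=F), VALIDATE:-, TRANSFORM:-, EMIT:-] out:-; in:P1
Tick 2: [PARSE:P2(v=15,ok=F), VALIDATE:P1(v=2,ok=F), TRANSFORM:-, EMIT:-] out:-; in:P2
Tick 3: [PARSE:P3(v=8,ok=F), VALIDATE:P2(v=15,ok=F), TRANSFORM:P1(v=0,ok=F), EMIT:-] out:-; in:P3
Tick 4: [PARSE:-, VALIDATE:P3(v=8,ok=F), TRANSFORM:P2(v=0,ok=F), EMIT:P1(v=0,ok=F)] out:-; in:-
Tick 5: [PARSE:P4(v=8,ok=F), VALIDATE:-, TRANSFORM:P3(v=0,ok=F), EMIT:P2(v=0,ok=F)] out:P1(v=0); in:P4
Tick 6: [PARSE:P5(v=8,ok=F), VALIDATE:P4(v=8,ok=T), TRANSFORM:-, EMIT:P3(v=0,ok=F)] out:P2(v=0); in:P5
Tick 7: [PARSE:P6(v=2,ok=F), VALIDATE:P5(v=8,ok=F), TRANSFORM:P4(v=16,ok=T), EMIT:-] out:P3(v=0); in:P6
Tick 8: [PARSE:-, VALIDATE:P6(v=2,ok=F), TRANSFORM:P5(v=0,ok=F), EMIT:P4(v=16,ok=T)] out:-; in:-
Tick 9: [PARSE:-, VALIDATE:-, TRANSFORM:P6(v=0,ok=F), EMIT:P5(v=0,ok=F)] out:P4(v=16); in:-
Tick 10: [PARSE:-, VALIDATE:-, TRANSFORM:-, EMIT:P6(v=0,ok=F)] out:P5(v=0); in:-
Tick 11: [PARSE:-, VALIDATE:-, TRANSFORM:-, EMIT:-] out:P6(v=0); in:-
P2: arrives tick 2, valid=False (id=2, id%4=2), emit tick 6, final value 0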